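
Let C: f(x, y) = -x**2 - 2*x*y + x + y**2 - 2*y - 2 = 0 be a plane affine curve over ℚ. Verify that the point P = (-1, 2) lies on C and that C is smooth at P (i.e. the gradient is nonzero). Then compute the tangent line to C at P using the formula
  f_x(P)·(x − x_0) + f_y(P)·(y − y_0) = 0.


Tangent line at P: -x + 4*y - 9 = 0.

Step 1: f(-1, 2) = 0, so P lies on C.
Step 2: partial derivatives
  f_x(x, y) = -2*x - 2*y + 1, f_y(x, y) = -2*x + 2*y - 2.
  f_x(P) = -1, f_y(P) = 4 (gradient nonzero, so P is smooth).
Step 3: tangent line at P: -1·(x − -1) + 4·(y − 2) = 0.
Expanding: -x + 4*y - 9 = 0.


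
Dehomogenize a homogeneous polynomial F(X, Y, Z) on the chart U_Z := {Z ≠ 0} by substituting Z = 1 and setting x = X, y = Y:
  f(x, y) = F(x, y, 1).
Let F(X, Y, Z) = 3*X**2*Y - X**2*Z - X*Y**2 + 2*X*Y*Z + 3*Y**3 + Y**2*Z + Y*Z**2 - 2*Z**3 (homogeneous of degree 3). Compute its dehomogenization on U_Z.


f(x, y) = 3*x**2*y - x**2 - x*y**2 + 2*x*y + 3*y**3 + y**2 + y - 2

On U_Z we set Z = 1. Each monomial c·X^i·Y^j·Z^k in F becomes c·x^i·y^j·1^k = c·x^i·y^j.
Substituting Z = 1: F(X, Y, 1) = 3*x**2*y - x**2 - x*y**2 + 2*x*y + 3*y**3 + y**2 + y - 2.
Note: deg(f) ≤ deg(F) = 3; strict inequality happens when F is divisible by Z (lost terms).


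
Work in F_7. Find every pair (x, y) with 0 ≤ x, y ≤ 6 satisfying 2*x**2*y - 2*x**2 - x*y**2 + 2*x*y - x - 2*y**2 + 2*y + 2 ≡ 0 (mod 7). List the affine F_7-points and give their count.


Affine F_7-points: {(3, 3), (3, 5), (5, 3), (6, 4), (6, 5)}; count = 5.

For each of the 49 pairs (x, y) ∈ F_7², evaluate f(x, y) mod 7. Record the zeros.
  x = 0: [0↦2, 1↦2, 2↦5, 3↦4, 4↦6, 5↦4, 6↦5]  zeros at y ∈ ∅
  x = 1: [0↦6, 1↦2, 2↦6, 3↦4, 4↦3, 5↦3, 6↦4]  zeros at y ∈ ∅
  x = 2: [0↦6, 1↦2, 2↦4, 3↦5, 4↦5, 5↦4, 6↦2]  zeros at y ∈ ∅
  x = 3: [0↦2, 1↦2, 2↦6, 3↦0, 4↦5, 5↦0, 6↦6]  zeros at y ∈ {3, 5}
  x = 4: [0↦1, 1↦2, 2↦5, 3↦3, 4↦3, 5↦5, 6↦2]  zeros at y ∈ ∅
  x = 5: [0↦3, 1↦2, 2↦1, 3↦0, 4↦6, 5↦5, 6↦4]  zeros at y ∈ {3}
  x = 6: [0↦1, 1↦2, 2↦1, 3↦5, 4↦0, 5↦0, 6↦5]  zeros at y ∈ {4, 5}
Collecting zeros: affine points = {(3, 3), (3, 5), (5, 3), (6, 4), (6, 5)}.
Total count |C(F_7)_aff| = 5.


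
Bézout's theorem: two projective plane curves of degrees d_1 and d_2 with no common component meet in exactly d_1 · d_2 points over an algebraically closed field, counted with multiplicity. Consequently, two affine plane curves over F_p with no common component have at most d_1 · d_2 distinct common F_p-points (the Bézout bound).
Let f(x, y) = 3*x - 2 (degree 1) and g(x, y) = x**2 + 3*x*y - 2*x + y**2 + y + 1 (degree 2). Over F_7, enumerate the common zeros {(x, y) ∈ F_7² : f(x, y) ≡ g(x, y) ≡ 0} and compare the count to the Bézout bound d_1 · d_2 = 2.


Common zeros: {(3, 2)}; count = 1; Bézout bound = 2.

deg(f) = 1, deg(g) = 2, so Bézout bound = 2.
Scan x ∈ F_7. For each x, list the y ∈ F_7 with f(x, y) ≡ 0 and those with g(x, y) ≡ 0 (mod 7); the common zeros in that column are the intersection.
  x = 0: f ≡ 0 at y ∈ ∅; g ≡ 0 at y ∈ {2, 4}; common: ∅.
  x = 1: f ≡ 0 at y ∈ ∅; g ≡ 0 at y ∈ {0, 3}; common: ∅.
  x = 2: f ≡ 0 at y ∈ ∅; g ≡ 0 at y ∈ ∅; common: ∅.
  x = 3: f ≡ 0 at y ∈ {0, 1, 2, 3, 4, 5, 6}; g ≡ 0 at y ∈ {2}; common: {2}.
  x = 4: f ≡ 0 at y ∈ ∅; g ≡ 0 at y ∈ {4}; common: ∅.
  x = 5: f ≡ 0 at y ∈ ∅; g ≡ 0 at y ∈ ∅; common: ∅.
  x = 6: f ≡ 0 at y ∈ ∅; g ≡ 0 at y ∈ {3, 6}; common: ∅.
Collecting: common zeros = {(3, 2)}, so the count is 1.
Comparison with the Bézout bound: 1 ≤ 2 = deg(f)·deg(g), as expected for curves with no common component (the affine F_7-count falls short of the bound because intersections may lie at infinity, over extension fields, or carry multiplicity).


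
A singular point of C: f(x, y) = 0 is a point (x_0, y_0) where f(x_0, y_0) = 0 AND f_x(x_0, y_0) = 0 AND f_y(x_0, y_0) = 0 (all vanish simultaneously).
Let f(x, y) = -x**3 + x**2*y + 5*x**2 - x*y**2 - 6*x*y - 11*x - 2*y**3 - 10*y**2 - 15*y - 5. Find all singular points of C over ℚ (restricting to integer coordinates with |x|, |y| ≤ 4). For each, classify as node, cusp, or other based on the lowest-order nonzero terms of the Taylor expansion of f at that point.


Singular points: {(1, -2)}; classification: cusp.

Compute partial derivatives:
  f_x = -3*x**2 + 2*x*y + 10*x - y**2 - 6*y - 11.
  f_y = x**2 - 2*x*y - 6*x - 6*y**2 - 20*y - 15.
Scan x_0 ∈ {−4, ..., 4}. For each x_0, f_y(x_0, y) is a polynomial in y; find its integer roots y ∈ {−4, ..., 4}, then test f_x and f at those candidates.
  x = -4: f_y(-4, y) = -6*y**2 - 12*y + 25; no integer root y with |y| ≤ 4.
  x = -3: f_y(-3, y) = -6*y**2 - 14*y + 12; vanishes at y ∈ {-3}. (-3, -3): f_x = -41 ≠ 0.
  x = -2: f_y(-2, y) = -6*y**2 - 16*y + 1; no integer root y with |y| ≤ 4.
  x = -1: f_y(-1, y) = -6*y**2 - 18*y - 8; no integer root y with |y| ≤ 4.
  x = 0: f_y(0, y) = -6*y**2 - 20*y - 15; no integer root y with |y| ≤ 4.
  x = 1: f_y(1, y) = -6*y**2 - 22*y - 20; vanishes at y ∈ {-2}. (1, -2): f_x = 0, f = 0 — SINGULAR.
  x = 2: f_y(2, y) = -6*y**2 - 24*y - 23; no integer root y with |y| ≤ 4.
  x = 3: f_y(3, y) = -6*y**2 - 26*y - 24; vanishes at y ∈ {-3}. (3, -3): f_x = -17 ≠ 0.
  x = 4: f_y(4, y) = -6*y**2 - 28*y - 23; no integer root y with |y| ≤ 4.
Only singular point on the grid: (1, -2).
Classify: substitute x = 1 + u, y = -2 + v and expand: f = -u**3 + u**2*v - u*v**2 - 2*v**3 + v**2.
No constant or linear terms (consistent with a singular point). Quadratic part: v**2. Cubic part: -u**3 + u**2*v - u*v**2 - 2*v**3.
The quadratic part v**2 is a perfect square, so there is a single (double) tangent line v = 0, i.e. y = -2. Restricting the cubic part to that line (v = 0) leaves -u**3 ≠ 0, so f is not divisible by v and the branch is v² ≈ u**3 to lowest order — this is a cusp.
Classification: cusp.


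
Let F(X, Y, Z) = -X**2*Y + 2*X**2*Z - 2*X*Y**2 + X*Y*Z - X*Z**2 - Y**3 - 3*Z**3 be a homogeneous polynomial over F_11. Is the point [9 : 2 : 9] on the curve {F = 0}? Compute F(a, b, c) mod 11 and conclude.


F(9,2,9) ≡ 2 (mod 11); P is NOT on the curve.

Evaluate F(9, 2, 9) term-by-term (mod 11).
  -X**2*Y ↦ -1·81·2·1 = -162
  2*X**2*Z ↦ 2·81·1·9 = 1458
  -2*X*Y**2 ↦ -2·9·4·1 = -72
  X*Y*Z ↦ 1·9·2·9 = 162
  -X*Z**2 ↦ -1·9·1·81 = -729
  -Y**3 ↦ -1·1·8·1 = -8
  -3*Z**3 ↦ -3·1·1·729 = -2187
Sum: F(9, 2, 9) = (-162) + (1458) + (-72) + (162) + (-729) + (-8) + (-2187) = -1538.
Reducing mod 11: -1538 ≡ 2 (mod 11).
Since F(a, b, c) ≡ 2 ≠ 0 (mod 11), P does NOT lie on the curve.


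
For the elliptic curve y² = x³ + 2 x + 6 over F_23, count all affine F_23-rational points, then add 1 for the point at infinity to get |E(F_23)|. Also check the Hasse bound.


Affine points = {(0, 11), (0, 12), (1, 3), (1, 20), (2, 8), (2, 15), (3, 4), (3, 19), (4, 3), (4, 20), (5, 7), (5, 16), (6, 2), (6, 21), (7, 8), (7, 15), (11, 5), (11, 18), (14, 8), (14, 15), (17, 10), (17, 13), (18, 3), (18, 20), (19, 7), (19, 16), (22, 7), (22, 16)}; affine count = 28; |E(F_23)| = 29.

Discriminant check: Δ ∝ 4a³ + 27b² = 4·2³ + 27·6² = 4·8 + 27·36 ≡ 15 (mod 23). Nonzero ⇒ E is nonsingular.
For each x ∈ F_23, compute rhs = x³ + 2·x + 6 mod 23, then count y ∈ F_23 with y² ≡ rhs.
  x = 0: rhs = 6, matching y values: 11, 12 (2 points).
  x = 1: rhs = 9, matching y values: 3, 20 (2 points).
  x = 2: rhs = 18, matching y values: 8, 15 (2 points).
  x = 3: rhs = 16, matching y values: 4, 19 (2 points).
  x = 4: rhs = 9, matching y values: 3, 20 (2 points).
  x = 5: rhs = 3, matching y values: 7, 16 (2 points).
  x = 6: rhs = 4, matching y values: 2, 21 (2 points).
  x = 7: rhs = 18, matching y values: 8, 15 (2 points).
  x = 8: rhs = 5, matching y values: none (0 points).
  x = 9: rhs = 17, matching y values: none (0 points).
  x = 10: rhs = 14, matching y values: none (0 points).
  x = 11: rhs = 2, matching y values: 5, 18 (2 points).
  x = 12: rhs = 10, matching y values: none (0 points).
  x = 13: rhs = 21, matching y values: none (0 points).
  x = 14: rhs = 18, matching y values: 8, 15 (2 points).
  x = 15: rhs = 7, matching y values: none (0 points).
  x = 16: rhs = 17, matching y values: none (0 points).
  x = 17: rhs = 8, matching y values: 10, 13 (2 points).
  x = 18: rhs = 9, matching y values: 3, 20 (2 points).
  x = 19: rhs = 3, matching y values: 7, 16 (2 points).
  x = 20: rhs = 19, matching y values: none (0 points).
  x = 21: rhs = 17, matching y values: none (0 points).
  x = 22: rhs = 3, matching y values: 7, 16 (2 points).
Total affine count: 28.
Full point count |E(F_23)| = 28 + 1 = 29.
Hasse bound: |29 − (23+1)| = |5| = 5 ≤ 2√23 ≈ 9.5917 ✓.


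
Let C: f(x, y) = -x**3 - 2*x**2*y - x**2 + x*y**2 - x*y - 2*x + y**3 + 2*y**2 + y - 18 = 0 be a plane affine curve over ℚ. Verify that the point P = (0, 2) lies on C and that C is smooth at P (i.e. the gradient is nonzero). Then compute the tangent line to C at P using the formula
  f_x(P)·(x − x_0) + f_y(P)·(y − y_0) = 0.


Tangent line at P: 21*y - 42 = 0.

Step 1: f(0, 2) = 0, so P lies on C.
Step 2: partial derivatives
  f_x(x, y) = -3*x**2 - 4*x*y - 2*x + y**2 - y - 2, f_y(x, y) = -2*x**2 + 2*x*y - x + 3*y**2 + 4*y + 1.
  f_x(P) = 0, f_y(P) = 21 (gradient nonzero, so P is smooth).
Step 3: tangent line at P: 0·(x − 0) + 21·(y − 2) = 0.
Expanding: 21*y - 42 = 0.


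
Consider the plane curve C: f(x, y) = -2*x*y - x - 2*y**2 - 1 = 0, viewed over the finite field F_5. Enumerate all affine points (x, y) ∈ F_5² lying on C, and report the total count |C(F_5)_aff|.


Affine F_5-points: {(3, 3), (3, 4), (4, 0), (4, 1)}; count = 4.

For each of the 25 pairs (x, y) ∈ F_5², evaluate f(x, y) mod 5. Record the zeros.
  x = 0: [0↦4, 1↦2, 2↦1, 3↦1, 4↦2]  zeros at y ∈ ∅
  x = 1: [0↦3, 1↦4, 2↦1, 3↦4, 4↦3]  zeros at y ∈ ∅
  x = 2: [0↦2, 1↦1, 2↦1, 3↦2, 4↦4]  zeros at y ∈ ∅
  x = 3: [0↦1, 1↦3, 2↦1, 3↦0, 4↦0]  zeros at y ∈ {3, 4}
  x = 4: [0↦0, 1↦0, 2↦1, 3↦3, 4↦1]  zeros at y ∈ {0, 1}
Collecting zeros: affine points = {(3, 3), (3, 4), (4, 0), (4, 1)}.
Total count |C(F_5)_aff| = 4.


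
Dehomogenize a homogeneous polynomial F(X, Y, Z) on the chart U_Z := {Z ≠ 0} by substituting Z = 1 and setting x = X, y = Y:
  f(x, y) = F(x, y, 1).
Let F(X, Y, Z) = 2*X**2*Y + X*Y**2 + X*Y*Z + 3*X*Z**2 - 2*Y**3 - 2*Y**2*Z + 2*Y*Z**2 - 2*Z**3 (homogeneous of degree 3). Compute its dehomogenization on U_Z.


f(x, y) = 2*x**2*y + x*y**2 + x*y + 3*x - 2*y**3 - 2*y**2 + 2*y - 2

On U_Z we set Z = 1. Each monomial c·X^i·Y^j·Z^k in F becomes c·x^i·y^j·1^k = c·x^i·y^j.
Substituting Z = 1: F(X, Y, 1) = 2*x**2*y + x*y**2 + x*y + 3*x - 2*y**3 - 2*y**2 + 2*y - 2.
Note: deg(f) ≤ deg(F) = 3; strict inequality happens when F is divisible by Z (lost terms).


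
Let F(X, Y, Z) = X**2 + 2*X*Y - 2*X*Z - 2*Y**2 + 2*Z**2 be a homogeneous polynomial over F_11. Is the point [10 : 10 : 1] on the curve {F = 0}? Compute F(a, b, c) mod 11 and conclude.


F(10,10,1) ≡ 5 (mod 11); P is NOT on the curve.

Evaluate F(10, 10, 1) term-by-term (mod 11).
  X**2 ↦ 1·100·1·1 = 100
  2*X*Y ↦ 2·10·10·1 = 200
  -2*X*Z ↦ -2·10·1·1 = -20
  -2*Y**2 ↦ -2·1·100·1 = -200
  2*Z**2 ↦ 2·1·1·1 = 2
Sum: F(10, 10, 1) = (100) + (200) + (-20) + (-200) + (2) = 82.
Reducing mod 11: 82 ≡ 5 (mod 11).
Since F(a, b, c) ≡ 5 ≠ 0 (mod 11), P does NOT lie on the curve.


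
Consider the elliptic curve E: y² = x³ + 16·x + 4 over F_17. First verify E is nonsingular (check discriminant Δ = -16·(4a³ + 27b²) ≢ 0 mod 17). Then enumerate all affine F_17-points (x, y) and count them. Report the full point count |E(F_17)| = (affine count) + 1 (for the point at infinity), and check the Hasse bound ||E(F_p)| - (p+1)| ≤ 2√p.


Affine points = {(0, 2), (0, 15), (1, 2), (1, 15), (4, 8), (4, 9), (7, 0), (8, 7), (8, 10), (10, 5), (10, 12), (11, 7), (11, 10), (15, 7), (15, 10), (16, 2), (16, 15)}; affine count = 17; |E(F_17)| = 18.

Discriminant check: Δ ∝ 4a³ + 27b² = 4·16³ + 27·4² = 4·4096 + 27·16 ≡ 3 (mod 17). Nonzero ⇒ E is nonsingular.
For each x ∈ F_17, compute rhs = x³ + 16·x + 4 mod 17, then count y ∈ F_17 with y² ≡ rhs.
  x = 0: rhs = 4, matching y values: 2, 15 (2 points).
  x = 1: rhs = 4, matching y values: 2, 15 (2 points).
  x = 2: rhs = 10, matching y values: none (0 points).
  x = 3: rhs = 11, matching y values: none (0 points).
  x = 4: rhs = 13, matching y values: 8, 9 (2 points).
  x = 5: rhs = 5, matching y values: none (0 points).
  x = 6: rhs = 10, matching y values: none (0 points).
  x = 7: rhs = 0, matching y values: 0 (1 points).
  x = 8: rhs = 15, matching y values: 7, 10 (2 points).
  x = 9: rhs = 10, matching y values: none (0 points).
  x = 10: rhs = 8, matching y values: 5, 12 (2 points).
  x = 11: rhs = 15, matching y values: 7, 10 (2 points).
  x = 12: rhs = 3, matching y values: none (0 points).
  x = 13: rhs = 12, matching y values: none (0 points).
  x = 14: rhs = 14, matching y values: none (0 points).
  x = 15: rhs = 15, matching y values: 7, 10 (2 points).
  x = 16: rhs = 4, matching y values: 2, 15 (2 points).
Total affine count: 17.
Full point count |E(F_17)| = 17 + 1 = 18.
Hasse bound: |18 − (17+1)| = |0| = 0 ≤ 2√17 ≈ 8.2462 ✓.


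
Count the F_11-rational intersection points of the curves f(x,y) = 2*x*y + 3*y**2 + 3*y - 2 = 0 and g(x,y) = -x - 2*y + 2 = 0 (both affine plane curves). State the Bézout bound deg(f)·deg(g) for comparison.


Common zeros: ∅; count = 0; Bézout bound = 2.

deg(f) = 2, deg(g) = 1, so Bézout bound = 2.
Scan x ∈ F_11. For each x, list the y ∈ F_11 with f(x, y) ≡ 0 and those with g(x, y) ≡ 0 (mod 11); the common zeros in that column are the intersection.
  x = 0: f ≡ 0 at y ∈ {5}; g ≡ 0 at y ∈ {1}; common: ∅.
  x = 1: f ≡ 0 at y ∈ {4, 9}; g ≡ 0 at y ∈ {6}; common: ∅.
  x = 2: f ≡ 0 at y ∈ ∅; g ≡ 0 at y ∈ {0}; common: ∅.
  x = 3: f ≡ 0 at y ∈ ∅; g ≡ 0 at y ∈ {5}; common: ∅.
  x = 4: f ≡ 0 at y ∈ ∅; g ≡ 0 at y ∈ {10}; common: ∅.
  x = 5: f ≡ 0 at y ∈ ∅; g ≡ 0 at y ∈ {4}; common: ∅.
  x = 6: f ≡ 0 at y ∈ ∅; g ≡ 0 at y ∈ {9}; common: ∅.
  x = 7: f ≡ 0 at y ∈ {2, 7}; g ≡ 0 at y ∈ {3}; common: ∅.
  x = 8: f ≡ 0 at y ∈ {6}; g ≡ 0 at y ∈ {8}; common: ∅.
  x = 9: f ≡ 0 at y ∈ {1, 3}; g ≡ 0 at y ∈ {2}; common: ∅.
  x = 10: f ≡ 0 at y ∈ {8, 10}; g ≡ 0 at y ∈ {7}; common: ∅.
Collecting: common zeros = ∅, so the count is 0.
Comparison with the Bézout bound: 0 ≤ 2 = deg(f)·deg(g), as expected for curves with no common component (the affine F_11-count falls short of the bound because intersections may lie at infinity, over extension fields, or carry multiplicity).


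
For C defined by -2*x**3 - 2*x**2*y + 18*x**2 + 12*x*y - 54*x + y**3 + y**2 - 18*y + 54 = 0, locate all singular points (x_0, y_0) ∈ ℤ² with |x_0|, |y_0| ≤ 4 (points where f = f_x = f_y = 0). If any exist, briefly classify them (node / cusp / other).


Singular points: {(3, 0)}; classification: cusp.

Compute partial derivatives:
  f_x = -6*x**2 - 4*x*y + 36*x + 12*y - 54.
  f_y = -2*x**2 + 12*x + 3*y**2 + 2*y - 18.
Scan x_0 ∈ {−4, ..., 4}. For each x_0, f_y(x_0, y) is a polynomial in y; find its integer roots y ∈ {−4, ..., 4}, then test f_x and f at those candidates.
  x = -4: f_y(-4, y) = 3*y**2 + 2*y - 98; no integer root y with |y| ≤ 4.
  x = -3: f_y(-3, y) = 3*y**2 + 2*y - 72; no integer root y with |y| ≤ 4.
  x = -2: f_y(-2, y) = 3*y**2 + 2*y - 50; no integer root y with |y| ≤ 4.
  x = -1: f_y(-1, y) = 3*y**2 + 2*y - 32; no integer root y with |y| ≤ 4.
  x = 0: f_y(0, y) = 3*y**2 + 2*y - 18; no integer root y with |y| ≤ 4.
  x = 1: f_y(1, y) = 3*y**2 + 2*y - 8; vanishes at y ∈ {-2}. (1, -2): f_x = -40 ≠ 0.
  x = 2: f_y(2, y) = 3*y**2 + 2*y - 2; no integer root y with |y| ≤ 4.
  x = 3: f_y(3, y) = 3*y**2 + 2*y; vanishes at y ∈ {0}. (3, 0): f_x = 0, f = 0 — SINGULAR.
  x = 4: f_y(4, y) = 3*y**2 + 2*y - 2; no integer root y with |y| ≤ 4.
Only singular point on the grid: (3, 0).
Classify: substitute x = 3 + u, y = 0 + v and expand: f = -2*u**3 - 2*u**2*v + v**3 + v**2.
No constant or linear terms (consistent with a singular point). Quadratic part: v**2. Cubic part: -2*u**3 - 2*u**2*v + v**3.
The quadratic part v**2 is a perfect square, so there is a single (double) tangent line v = 0, i.e. y = 0. Restricting the cubic part to that line (v = 0) leaves -2*u**3 ≠ 0, so f is not divisible by v and the branch is v² ≈ 2*u**3 to lowest order — this is a cusp.
Classification: cusp.


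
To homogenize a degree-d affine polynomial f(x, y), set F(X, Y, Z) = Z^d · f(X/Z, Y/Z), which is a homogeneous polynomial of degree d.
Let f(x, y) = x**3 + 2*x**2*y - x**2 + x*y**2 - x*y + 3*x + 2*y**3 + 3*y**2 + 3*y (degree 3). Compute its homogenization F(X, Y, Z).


F(X, Y, Z) = X**3 + 2*X**2*Y - X**2*Z + X*Y**2 - X*Y*Z + 3*X*Z**2 + 2*Y**3 + 3*Y**2*Z + 3*Y*Z**2

deg(f) = 3.
Substitute x = X/Z, y = Y/Z into f, then multiply by Z^3.
  monomial 1·x^3·y^0 ↦ 1·X^3·Y^0·Z^0.
  monomial 2·x^2·y^1 ↦ 2·X^2·Y^1·Z^0.
  monomial -1·x^2·y^0 ↦ -1·X^2·Y^0·Z^1.
  monomial 1·x^1·y^2 ↦ 1·X^1·Y^2·Z^0.
  monomial -1·x^1·y^1 ↦ -1·X^1·Y^1·Z^1.
  monomial 3·x^1·y^0 ↦ 3·X^1·Y^0·Z^2.
  monomial 2·x^0·y^3 ↦ 2·X^0·Y^3·Z^0.
  monomial 3·x^0·y^2 ↦ 3·X^0·Y^2·Z^1.
  monomial 3·x^0·y^1 ↦ 3·X^0·Y^1·Z^2.
Collecting: F(X, Y, Z) = X**3 + 2*X**2*Y - X**2*Z + X*Y**2 - X*Y*Z + 3*X*Z**2 + 2*Y**3 + 3*Y**2*Z + 3*Y*Z**2.


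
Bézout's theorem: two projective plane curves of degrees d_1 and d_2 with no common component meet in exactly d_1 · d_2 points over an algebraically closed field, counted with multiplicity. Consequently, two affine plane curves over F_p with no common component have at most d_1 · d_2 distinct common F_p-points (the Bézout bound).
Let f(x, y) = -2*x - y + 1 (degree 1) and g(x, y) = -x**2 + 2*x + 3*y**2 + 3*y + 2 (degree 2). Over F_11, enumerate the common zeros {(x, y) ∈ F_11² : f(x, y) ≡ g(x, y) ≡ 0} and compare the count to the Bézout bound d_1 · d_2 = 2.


Common zeros: {(6, 0)}; count = 1; Bézout bound = 2.

deg(f) = 1, deg(g) = 2, so Bézout bound = 2.
Scan x ∈ F_11. For each x, list the y ∈ F_11 with f(x, y) ≡ 0 and those with g(x, y) ≡ 0 (mod 11); the common zeros in that column are the intersection.
  x = 0: f ≡ 0 at y ∈ {1}; g ≡ 0 at y ∈ ∅; common: ∅.
  x = 1: f ≡ 0 at y ∈ {10}; g ≡ 0 at y ∈ ∅; common: ∅.
  x = 2: f ≡ 0 at y ∈ {8}; g ≡ 0 at y ∈ ∅; common: ∅.
  x = 3: f ≡ 0 at y ∈ {6}; g ≡ 0 at y ∈ ∅; common: ∅.
  x = 4: f ≡ 0 at y ∈ {4}; g ≡ 0 at y ∈ {1, 9}; common: ∅.
  x = 5: f ≡ 0 at y ∈ {2}; g ≡ 0 at y ∈ {5}; common: ∅.
  x = 6: f ≡ 0 at y ∈ {0}; g ≡ 0 at y ∈ {0, 10}; common: {0}.
  x = 7: f ≡ 0 at y ∈ {9}; g ≡ 0 at y ∈ {0, 10}; common: ∅.
  x = 8: f ≡ 0 at y ∈ {7}; g ≡ 0 at y ∈ {5}; common: ∅.
  x = 9: f ≡ 0 at y ∈ {5}; g ≡ 0 at y ∈ {1, 9}; common: ∅.
  x = 10: f ≡ 0 at y ∈ {3}; g ≡ 0 at y ∈ ∅; common: ∅.
Collecting: common zeros = {(6, 0)}, so the count is 1.
Comparison with the Bézout bound: 1 ≤ 2 = deg(f)·deg(g), as expected for curves with no common component (the affine F_11-count falls short of the bound because intersections may lie at infinity, over extension fields, or carry multiplicity).


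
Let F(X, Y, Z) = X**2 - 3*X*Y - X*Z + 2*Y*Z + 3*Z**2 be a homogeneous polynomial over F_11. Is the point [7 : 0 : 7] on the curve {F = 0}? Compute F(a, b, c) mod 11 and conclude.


F(7,0,7) ≡ 4 (mod 11); P is NOT on the curve.

Evaluate F(7, 0, 7) term-by-term (mod 11).
  X**2 ↦ 1·49·1·1 = 49
  -3*X*Y ↦ -3·7·0·1 = 0
  -X*Z ↦ -1·7·1·7 = -49
  2*Y*Z ↦ 2·1·0·7 = 0
  3*Z**2 ↦ 3·1·1·49 = 147
Sum: F(7, 0, 7) = (49) + (0) + (-49) + (0) + (147) = 147.
Reducing mod 11: 147 ≡ 4 (mod 11).
Since F(a, b, c) ≡ 4 ≠ 0 (mod 11), P does NOT lie on the curve.


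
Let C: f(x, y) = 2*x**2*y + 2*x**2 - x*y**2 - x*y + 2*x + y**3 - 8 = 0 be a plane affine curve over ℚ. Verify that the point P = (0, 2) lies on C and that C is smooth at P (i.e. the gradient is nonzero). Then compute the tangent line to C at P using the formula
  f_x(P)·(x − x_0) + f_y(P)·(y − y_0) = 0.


Tangent line at P: -4*x + 12*y - 24 = 0.

Step 1: f(0, 2) = 0, so P lies on C.
Step 2: partial derivatives
  f_x(x, y) = 4*x*y + 4*x - y**2 - y + 2, f_y(x, y) = 2*x**2 - 2*x*y - x + 3*y**2.
  f_x(P) = -4, f_y(P) = 12 (gradient nonzero, so P is smooth).
Step 3: tangent line at P: -4·(x − 0) + 12·(y − 2) = 0.
Expanding: -4*x + 12*y - 24 = 0.


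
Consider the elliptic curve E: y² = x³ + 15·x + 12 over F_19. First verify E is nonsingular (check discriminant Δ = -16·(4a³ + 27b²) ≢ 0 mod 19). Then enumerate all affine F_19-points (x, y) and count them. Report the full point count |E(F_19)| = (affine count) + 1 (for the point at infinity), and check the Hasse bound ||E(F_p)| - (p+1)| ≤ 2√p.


Affine points = {(1, 3), (1, 16), (7, 2), (7, 17), (8, 6), (8, 13), (11, 8), (11, 11), (12, 1), (12, 18), (16, 4), (16, 15)}; affine count = 12; |E(F_19)| = 13.

Discriminant check: Δ ∝ 4a³ + 27b² = 4·15³ + 27·12² = 4·3375 + 27·144 ≡ 3 (mod 19). Nonzero ⇒ E is nonsingular.
For each x ∈ F_19, compute rhs = x³ + 15·x + 12 mod 19, then count y ∈ F_19 with y² ≡ rhs.
  x = 0: rhs = 12, matching y values: none (0 points).
  x = 1: rhs = 9, matching y values: 3, 16 (2 points).
  x = 2: rhs = 12, matching y values: none (0 points).
  x = 3: rhs = 8, matching y values: none (0 points).
  x = 4: rhs = 3, matching y values: none (0 points).
  x = 5: rhs = 3, matching y values: none (0 points).
  x = 6: rhs = 14, matching y values: none (0 points).
  x = 7: rhs = 4, matching y values: 2, 17 (2 points).
  x = 8: rhs = 17, matching y values: 6, 13 (2 points).
  x = 9: rhs = 2, matching y values: none (0 points).
  x = 10: rhs = 3, matching y values: none (0 points).
  x = 11: rhs = 7, matching y values: 8, 11 (2 points).
  x = 12: rhs = 1, matching y values: 1, 18 (2 points).
  x = 13: rhs = 10, matching y values: none (0 points).
  x = 14: rhs = 2, matching y values: none (0 points).
  x = 15: rhs = 2, matching y values: none (0 points).
  x = 16: rhs = 16, matching y values: 4, 15 (2 points).
  x = 17: rhs = 12, matching y values: none (0 points).
  x = 18: rhs = 15, matching y values: none (0 points).
Total affine count: 12.
Full point count |E(F_19)| = 12 + 1 = 13.
Hasse bound: |13 − (19+1)| = |-7| = 7 ≤ 2√19 ≈ 8.7178 ✓.


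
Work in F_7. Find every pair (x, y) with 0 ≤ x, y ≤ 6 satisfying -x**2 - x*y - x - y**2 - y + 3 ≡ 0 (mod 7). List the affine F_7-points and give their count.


Affine F_7-points: {(1, 2), (1, 3), (2, 1), (2, 3), (3, 1), (3, 2)}; count = 6.

For each of the 49 pairs (x, y) ∈ F_7², evaluate f(x, y) mod 7. Record the zeros.
  x = 0: [0↦3, 1↦1, 2↦4, 3↦5, 4↦4, 5↦1, 6↦3]  zeros at y ∈ ∅
  x = 1: [0↦1, 1↦5, 2↦0, 3↦0, 4↦5, 5↦1, 6↦2]  zeros at y ∈ {2, 3}
  x = 2: [0↦4, 1↦0, 2↦1, 3↦0, 4↦4, 5↦6, 6↦6]  zeros at y ∈ {1, 3}
  x = 3: [0↦5, 1↦0, 2↦0, 3↦5, 4↦1, 5↦2, 6↦1]  zeros at y ∈ {1, 2}
  x = 4: [0↦4, 1↦5, 2↦4, 3↦1, 4↦3, 5↦3, 6↦1]  zeros at y ∈ ∅
  x = 5: [0↦1, 1↦1, 2↦6, 3↦2, 4↦3, 5↦2, 6↦6]  zeros at y ∈ ∅
  x = 6: [0↦3, 1↦2, 2↦6, 3↦1, 4↦1, 5↦6, 6↦2]  zeros at y ∈ ∅
Collecting zeros: affine points = {(1, 2), (1, 3), (2, 1), (2, 3), (3, 1), (3, 2)}.
Total count |C(F_7)_aff| = 6.


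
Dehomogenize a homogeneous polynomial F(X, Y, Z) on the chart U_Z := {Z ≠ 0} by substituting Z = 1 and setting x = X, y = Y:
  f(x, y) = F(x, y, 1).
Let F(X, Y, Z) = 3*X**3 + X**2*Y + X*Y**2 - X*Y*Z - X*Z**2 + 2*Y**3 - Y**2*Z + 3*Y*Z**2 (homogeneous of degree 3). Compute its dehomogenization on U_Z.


f(x, y) = 3*x**3 + x**2*y + x*y**2 - x*y - x + 2*y**3 - y**2 + 3*y

On U_Z we set Z = 1. Each monomial c·X^i·Y^j·Z^k in F becomes c·x^i·y^j·1^k = c·x^i·y^j.
Substituting Z = 1: F(X, Y, 1) = 3*x**3 + x**2*y + x*y**2 - x*y - x + 2*y**3 - y**2 + 3*y.
Note: deg(f) ≤ deg(F) = 3; strict inequality happens when F is divisible by Z (lost terms).


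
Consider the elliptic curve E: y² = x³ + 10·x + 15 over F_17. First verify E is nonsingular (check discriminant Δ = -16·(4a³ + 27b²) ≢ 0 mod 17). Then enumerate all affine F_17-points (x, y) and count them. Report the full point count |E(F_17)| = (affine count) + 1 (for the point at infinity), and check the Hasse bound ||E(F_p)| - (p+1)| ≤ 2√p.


Affine points = {(0, 7), (0, 10), (1, 3), (1, 14), (2, 3), (2, 14), (3, 2), (3, 15), (4, 0), (6, 6), (6, 11), (9, 1), (9, 16), (13, 8), (13, 9), (14, 3), (14, 14), (15, 2), (15, 15), (16, 2), (16, 15)}; affine count = 21; |E(F_17)| = 22.

Discriminant check: Δ ∝ 4a³ + 27b² = 4·10³ + 27·15² = 4·1000 + 27·225 ≡ 11 (mod 17). Nonzero ⇒ E is nonsingular.
For each x ∈ F_17, compute rhs = x³ + 10·x + 15 mod 17, then count y ∈ F_17 with y² ≡ rhs.
  x = 0: rhs = 15, matching y values: 7, 10 (2 points).
  x = 1: rhs = 9, matching y values: 3, 14 (2 points).
  x = 2: rhs = 9, matching y values: 3, 14 (2 points).
  x = 3: rhs = 4, matching y values: 2, 15 (2 points).
  x = 4: rhs = 0, matching y values: 0 (1 points).
  x = 5: rhs = 3, matching y values: none (0 points).
  x = 6: rhs = 2, matching y values: 6, 11 (2 points).
  x = 7: rhs = 3, matching y values: none (0 points).
  x = 8: rhs = 12, matching y values: none (0 points).
  x = 9: rhs = 1, matching y values: 1, 16 (2 points).
  x = 10: rhs = 10, matching y values: none (0 points).
  x = 11: rhs = 11, matching y values: none (0 points).
  x = 12: rhs = 10, matching y values: none (0 points).
  x = 13: rhs = 13, matching y values: 8, 9 (2 points).
  x = 14: rhs = 9, matching y values: 3, 14 (2 points).
  x = 15: rhs = 4, matching y values: 2, 15 (2 points).
  x = 16: rhs = 4, matching y values: 2, 15 (2 points).
Total affine count: 21.
Full point count |E(F_17)| = 21 + 1 = 22.
Hasse bound: |22 − (17+1)| = |4| = 4 ≤ 2√17 ≈ 8.2462 ✓.


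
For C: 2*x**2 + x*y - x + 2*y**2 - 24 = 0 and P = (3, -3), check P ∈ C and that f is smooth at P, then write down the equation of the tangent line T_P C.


Tangent line at P: 8*x - 9*y - 51 = 0.

Step 1: f(3, -3) = 0, so P lies on C.
Step 2: partial derivatives
  f_x(x, y) = 4*x + y - 1, f_y(x, y) = x + 4*y.
  f_x(P) = 8, f_y(P) = -9 (gradient nonzero, so P is smooth).
Step 3: tangent line at P: 8·(x − 3) + -9·(y − -3) = 0.
Expanding: 8*x - 9*y - 51 = 0.


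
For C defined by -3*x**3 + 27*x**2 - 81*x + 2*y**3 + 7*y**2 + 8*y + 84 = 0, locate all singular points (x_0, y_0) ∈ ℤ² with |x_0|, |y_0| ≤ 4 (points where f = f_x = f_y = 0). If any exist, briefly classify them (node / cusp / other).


Singular points: {(3, -1)}; classification: cusp.

Compute partial derivatives:
  f_x = -9*x**2 + 54*x - 81.
  f_y = 6*y**2 + 14*y + 8.
Scan x_0 ∈ {−4, ..., 4}. For each x_0, f_y(x_0, y) is a polynomial in y; find its integer roots y ∈ {−4, ..., 4}, then test f_x and f at those candidates.
  x = -4: f_y(-4, y) = 6*y**2 + 14*y + 8; vanishes at y ∈ {-1}. (-4, -1): f_x = -441 ≠ 0.
  x = -3: f_y(-3, y) = 6*y**2 + 14*y + 8; vanishes at y ∈ {-1}. (-3, -1): f_x = -324 ≠ 0.
  x = -2: f_y(-2, y) = 6*y**2 + 14*y + 8; vanishes at y ∈ {-1}. (-2, -1): f_x = -225 ≠ 0.
  x = -1: f_y(-1, y) = 6*y**2 + 14*y + 8; vanishes at y ∈ {-1}. (-1, -1): f_x = -144 ≠ 0.
  x = 0: f_y(0, y) = 6*y**2 + 14*y + 8; vanishes at y ∈ {-1}. (0, -1): f_x = -81 ≠ 0.
  x = 1: f_y(1, y) = 6*y**2 + 14*y + 8; vanishes at y ∈ {-1}. (1, -1): f_x = -36 ≠ 0.
  x = 2: f_y(2, y) = 6*y**2 + 14*y + 8; vanishes at y ∈ {-1}. (2, -1): f_x = -9 ≠ 0.
  x = 3: f_y(3, y) = 6*y**2 + 14*y + 8; vanishes at y ∈ {-1}. (3, -1): f_x = 0, f = 0 — SINGULAR.
  x = 4: f_y(4, y) = 6*y**2 + 14*y + 8; vanishes at y ∈ {-1}. (4, -1): f_x = -9 ≠ 0.
Only singular point on the grid: (3, -1).
Classify: substitute x = 3 + u, y = -1 + v and expand: f = -3*u**3 + 2*v**3 + v**2.
No constant or linear terms (consistent with a singular point). Quadratic part: v**2. Cubic part: -3*u**3 + 2*v**3.
The quadratic part v**2 is a perfect square, so there is a single (double) tangent line v = 0, i.e. y = -1. Restricting the cubic part to that line (v = 0) leaves -3*u**3 ≠ 0, so f is not divisible by v and the branch is v² ≈ 3*u**3 to lowest order — this is a cusp.
Classification: cusp.


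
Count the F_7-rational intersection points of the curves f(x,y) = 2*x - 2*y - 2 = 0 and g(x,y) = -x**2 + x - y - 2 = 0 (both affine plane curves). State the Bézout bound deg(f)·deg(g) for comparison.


Common zeros: ∅; count = 0; Bézout bound = 2.

deg(f) = 1, deg(g) = 2, so Bézout bound = 2.
Scan x ∈ F_7. For each x, list the y ∈ F_7 with f(x, y) ≡ 0 and those with g(x, y) ≡ 0 (mod 7); the common zeros in that column are the intersection.
  x = 0: f ≡ 0 at y ∈ {6}; g ≡ 0 at y ∈ {5}; common: ∅.
  x = 1: f ≡ 0 at y ∈ {0}; g ≡ 0 at y ∈ {5}; common: ∅.
  x = 2: f ≡ 0 at y ∈ {1}; g ≡ 0 at y ∈ {3}; common: ∅.
  x = 3: f ≡ 0 at y ∈ {2}; g ≡ 0 at y ∈ {6}; common: ∅.
  x = 4: f ≡ 0 at y ∈ {3}; g ≡ 0 at y ∈ {0}; common: ∅.
  x = 5: f ≡ 0 at y ∈ {4}; g ≡ 0 at y ∈ {6}; common: ∅.
  x = 6: f ≡ 0 at y ∈ {5}; g ≡ 0 at y ∈ {3}; common: ∅.
Collecting: common zeros = ∅, so the count is 0.
Comparison with the Bézout bound: 0 ≤ 2 = deg(f)·deg(g), as expected for curves with no common component (the affine F_7-count falls short of the bound because intersections may lie at infinity, over extension fields, or carry multiplicity).


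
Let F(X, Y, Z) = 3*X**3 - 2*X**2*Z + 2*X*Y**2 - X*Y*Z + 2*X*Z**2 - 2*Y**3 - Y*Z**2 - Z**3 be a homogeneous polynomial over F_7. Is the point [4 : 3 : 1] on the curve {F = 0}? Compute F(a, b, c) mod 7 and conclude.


F(4,3,1) ≡ 2 (mod 7); P is NOT on the curve.

Evaluate F(4, 3, 1) term-by-term (mod 7).
  3*X**3 ↦ 3·64·1·1 = 192
  -2*X**2*Z ↦ -2·16·1·1 = -32
  2*X*Y**2 ↦ 2·4·9·1 = 72
  -X*Y*Z ↦ -1·4·3·1 = -12
  2*X*Z**2 ↦ 2·4·1·1 = 8
  -2*Y**3 ↦ -2·1·27·1 = -54
  -Y*Z**2 ↦ -1·1·3·1 = -3
  -Z**3 ↦ -1·1·1·1 = -1
Sum: F(4, 3, 1) = (192) + (-32) + (72) + (-12) + (8) + (-54) + (-3) + (-1) = 170.
Reducing mod 7: 170 ≡ 2 (mod 7).
Since F(a, b, c) ≡ 2 ≠ 0 (mod 7), P does NOT lie on the curve.


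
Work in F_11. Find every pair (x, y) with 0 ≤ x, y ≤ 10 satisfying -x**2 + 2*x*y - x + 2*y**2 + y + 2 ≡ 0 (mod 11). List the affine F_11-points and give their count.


Affine F_11-points: {(1, 0), (1, 4), (4, 5), (4, 7), (5, 5), (5, 6), (6, 4), (6, 6), (9, 0), (9, 7)}; count = 10.

For each of the 121 pairs (x, y) ∈ F_11², evaluate f(x, y) mod 11. Record the zeros.
  x = 0: [0↦2, 1↦5, 2↦1, 3↦1, 4↦5, 5↦2, 6↦3, 7↦8, 8↦6, 9↦8, 10↦3]  zeros at y ∈ ∅
  x = 1: [0↦0, 1↦5, 2↦3, 3↦5, 4↦0, 5↦10, 6↦2, 7↦9, 8↦9, 9↦2, 10↦10]  zeros at y ∈ {0, 4}
  x = 2: [0↦7, 1↦3, 2↦3, 3↦7, 4↦4, 5↦5, 6↦10, 7↦8, 8↦10, 9↦5, 10↦4]  zeros at y ∈ ∅
  x = 3: [0↦1, 1↦10, 2↦1, 3↦7, 4↦6, 5↦9, 6↦5, 7↦5, 8↦9, 9↦6, 10↦7]  zeros at y ∈ ∅
  x = 4: [0↦4, 1↦4, 2↦8, 3↦5, 4↦6, 5↦0, 6↦9, 7↦0, 8↦6, 9↦5, 10↦8]  zeros at y ∈ {5, 7}
  x = 5: [0↦5, 1↦7, 2↦2, 3↦1, 4↦4, 5↦0, 6↦0, 7↦4, 8↦1, 9↦2, 10↦7]  zeros at y ∈ {5, 6}
  x = 6: [0↦4, 1↦8, 2↦5, 3↦6, 4↦0, 5↦9, 6↦0, 7↦6, 8↦5, 9↦8, 10↦4]  zeros at y ∈ {4, 6}
  x = 7: [0↦1, 1↦7, 2↦6, 3↦9, 4↦5, 5↦5, 6↦9, 7↦6, 8↦7, 9↦1, 10↦10]  zeros at y ∈ ∅
  x = 8: [0↦7, 1↦4, 2↦5, 3↦10, 4↦8, 5↦10, 6↦5, 7↦4, 8↦7, 9↦3, 10↦3]  zeros at y ∈ ∅
  x = 9: [0↦0, 1↦10, 2↦2, 3↦9, 4↦9, 5↦2, 6↦10, 7↦0, 8↦5, 9↦3, 10↦5]  zeros at y ∈ {0, 7}
  x = 10: [0↦2, 1↦3, 2↦8, 3↦6, 4↦8, 5↦3, 6↦2, 7↦5, 8↦1, 9↦1, 10↦5]  zeros at y ∈ ∅
Collecting zeros: affine points = {(1, 0), (1, 4), (4, 5), (4, 7), (5, 5), (5, 6), (6, 4), (6, 6), (9, 0), (9, 7)}.
Total count |C(F_11)_aff| = 10.


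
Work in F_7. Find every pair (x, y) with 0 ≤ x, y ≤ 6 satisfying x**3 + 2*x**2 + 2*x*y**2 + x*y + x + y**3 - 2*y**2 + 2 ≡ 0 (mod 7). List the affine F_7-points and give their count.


Affine F_7-points: {(0, 5), (5, 0), (5, 1), (5, 5)}; count = 4.

For each of the 49 pairs (x, y) ∈ F_7², evaluate f(x, y) mod 7. Record the zeros.
  x = 0: [0↦2, 1↦1, 2↦2, 3↦4, 4↦6, 5↦0, 6↦6]  zeros at y ∈ {5}
  x = 1: [0↦6, 1↦1, 2↦2, 3↦1, 4↦4, 5↦3, 6↦4]  zeros at y ∈ ∅
  x = 2: [0↦6, 1↦4, 2↦5, 3↦1, 4↦5, 5↦2, 6↦5]  zeros at y ∈ ∅
  x = 3: [0↦1, 1↦2, 2↦3, 3↦3, 4↦1, 5↦3, 6↦1]  zeros at y ∈ ∅
  x = 4: [0↦4, 1↦1, 2↦2, 3↦6, 4↦5, 5↦5, 6↦5]  zeros at y ∈ ∅
  x = 5: [0↦0, 1↦0, 2↦1, 3↦2, 4↦2, 5↦0, 6↦2]  zeros at y ∈ {0, 1, 5}
  x = 6: [0↦2, 1↦5, 2↦6, 3↦4, 4↦5, 5↦1, 6↦5]  zeros at y ∈ ∅
Collecting zeros: affine points = {(0, 5), (5, 0), (5, 1), (5, 5)}.
Total count |C(F_7)_aff| = 4.


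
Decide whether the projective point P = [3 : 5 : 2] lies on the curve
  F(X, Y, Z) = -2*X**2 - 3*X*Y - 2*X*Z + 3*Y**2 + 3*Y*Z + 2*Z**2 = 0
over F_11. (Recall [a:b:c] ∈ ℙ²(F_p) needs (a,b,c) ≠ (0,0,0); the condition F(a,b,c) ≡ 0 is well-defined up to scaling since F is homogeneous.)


F(3,5,2) ≡ 5 (mod 11); P is NOT on the curve.

Evaluate F(3, 5, 2) term-by-term (mod 11).
  -2*X**2 ↦ -2·9·1·1 = -18
  -3*X*Y ↦ -3·3·5·1 = -45
  -2*X*Z ↦ -2·3·1·2 = -12
  3*Y**2 ↦ 3·1·25·1 = 75
  3*Y*Z ↦ 3·1·5·2 = 30
  2*Z**2 ↦ 2·1·1·4 = 8
Sum: F(3, 5, 2) = (-18) + (-45) + (-12) + (75) + (30) + (8) = 38.
Reducing mod 11: 38 ≡ 5 (mod 11).
Since F(a, b, c) ≡ 5 ≠ 0 (mod 11), P does NOT lie on the curve.


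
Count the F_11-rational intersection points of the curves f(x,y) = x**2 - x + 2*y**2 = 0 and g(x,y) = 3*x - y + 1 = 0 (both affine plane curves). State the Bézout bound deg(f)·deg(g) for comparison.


Common zeros: ∅; count = 0; Bézout bound = 2.

deg(f) = 2, deg(g) = 1, so Bézout bound = 2.
Scan x ∈ F_11. For each x, list the y ∈ F_11 with f(x, y) ≡ 0 and those with g(x, y) ≡ 0 (mod 11); the common zeros in that column are the intersection.
  x = 0: f ≡ 0 at y ∈ {0}; g ≡ 0 at y ∈ {1}; common: ∅.
  x = 1: f ≡ 0 at y ∈ {0}; g ≡ 0 at y ∈ {4}; common: ∅.
  x = 2: f ≡ 0 at y ∈ ∅; g ≡ 0 at y ∈ {7}; common: ∅.
  x = 3: f ≡ 0 at y ∈ ∅; g ≡ 0 at y ∈ {10}; common: ∅.
  x = 4: f ≡ 0 at y ∈ {4, 7}; g ≡ 0 at y ∈ {2}; common: ∅.
  x = 5: f ≡ 0 at y ∈ {1, 10}; g ≡ 0 at y ∈ {5}; common: ∅.
  x = 6: f ≡ 0 at y ∈ ∅; g ≡ 0 at y ∈ {8}; common: ∅.
  x = 7: f ≡ 0 at y ∈ {1, 10}; g ≡ 0 at y ∈ {0}; common: ∅.
  x = 8: f ≡ 0 at y ∈ {4, 7}; g ≡ 0 at y ∈ {3}; common: ∅.
  x = 9: f ≡ 0 at y ∈ ∅; g ≡ 0 at y ∈ {6}; common: ∅.
  x = 10: f ≡ 0 at y ∈ ∅; g ≡ 0 at y ∈ {9}; common: ∅.
Collecting: common zeros = ∅, so the count is 0.
Comparison with the Bézout bound: 0 ≤ 2 = deg(f)·deg(g), as expected for curves with no common component (the affine F_11-count falls short of the bound because intersections may lie at infinity, over extension fields, or carry multiplicity).


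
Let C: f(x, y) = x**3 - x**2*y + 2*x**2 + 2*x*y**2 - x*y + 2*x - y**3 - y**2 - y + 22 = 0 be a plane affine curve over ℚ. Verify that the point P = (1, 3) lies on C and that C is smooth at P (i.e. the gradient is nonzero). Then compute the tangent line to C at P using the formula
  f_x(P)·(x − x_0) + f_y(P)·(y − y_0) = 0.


Tangent line at P: 18*x - 24*y + 54 = 0.

Step 1: f(1, 3) = 0, so P lies on C.
Step 2: partial derivatives
  f_x(x, y) = 3*x**2 - 2*x*y + 4*x + 2*y**2 - y + 2, f_y(x, y) = -x**2 + 4*x*y - x - 3*y**2 - 2*y - 1.
  f_x(P) = 18, f_y(P) = -24 (gradient nonzero, so P is smooth).
Step 3: tangent line at P: 18·(x − 1) + -24·(y − 3) = 0.
Expanding: 18*x - 24*y + 54 = 0.


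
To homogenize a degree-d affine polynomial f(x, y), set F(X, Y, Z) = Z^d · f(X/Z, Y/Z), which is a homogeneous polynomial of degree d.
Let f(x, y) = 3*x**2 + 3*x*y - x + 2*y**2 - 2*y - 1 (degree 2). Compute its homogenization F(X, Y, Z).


F(X, Y, Z) = 3*X**2 + 3*X*Y - X*Z + 2*Y**2 - 2*Y*Z - Z**2

deg(f) = 2.
Substitute x = X/Z, y = Y/Z into f, then multiply by Z^2.
  monomial 3·x^2·y^0 ↦ 3·X^2·Y^0·Z^0.
  monomial 3·x^1·y^1 ↦ 3·X^1·Y^1·Z^0.
  monomial -1·x^1·y^0 ↦ -1·X^1·Y^0·Z^1.
  monomial 2·x^0·y^2 ↦ 2·X^0·Y^2·Z^0.
  monomial -2·x^0·y^1 ↦ -2·X^0·Y^1·Z^1.
  monomial -1·x^0·y^0 ↦ -1·X^0·Y^0·Z^2.
Collecting: F(X, Y, Z) = 3*X**2 + 3*X*Y - X*Z + 2*Y**2 - 2*Y*Z - Z**2.


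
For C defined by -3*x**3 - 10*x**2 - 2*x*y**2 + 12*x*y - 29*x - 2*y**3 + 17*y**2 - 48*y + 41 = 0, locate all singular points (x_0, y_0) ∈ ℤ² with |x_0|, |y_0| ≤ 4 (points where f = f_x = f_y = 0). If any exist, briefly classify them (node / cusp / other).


Singular points: {(-1, 3)}; classification: node.

Compute partial derivatives:
  f_x = -9*x**2 - 20*x - 2*y**2 + 12*y - 29.
  f_y = -4*x*y + 12*x - 6*y**2 + 34*y - 48.
Scan x_0 ∈ {−4, ..., 4}. For each x_0, f_y(x_0, y) is a polynomial in y; find its integer roots y ∈ {−4, ..., 4}, then test f_x and f at those candidates.
  x = -4: f_y(-4, y) = -6*y**2 + 50*y - 96; vanishes at y ∈ {3}. (-4, 3): f_x = -75 ≠ 0.
  x = -3: f_y(-3, y) = -6*y**2 + 46*y - 84; vanishes at y ∈ {3}. (-3, 3): f_x = -32 ≠ 0.
  x = -2: f_y(-2, y) = -6*y**2 + 42*y - 72; vanishes at y ∈ {3, 4}. (-2, 3): f_x = -7 ≠ 0; (-2, 4): f_x = -9 ≠ 0.
  x = -1: f_y(-1, y) = -6*y**2 + 38*y - 60; vanishes at y ∈ {3}. (-1, 3): f_x = 0, f = 0 — SINGULAR.
  x = 0: f_y(0, y) = -6*y**2 + 34*y - 48; vanishes at y ∈ {3}. (0, 3): f_x = -11 ≠ 0.
  x = 1: f_y(1, y) = -6*y**2 + 30*y - 36; vanishes at y ∈ {2, 3}. (1, 2): f_x = -42 ≠ 0; (1, 3): f_x = -40 ≠ 0.
  x = 2: f_y(2, y) = -6*y**2 + 26*y - 24; vanishes at y ∈ {3}. (2, 3): f_x = -87 ≠ 0.
  x = 3: f_y(3, y) = -6*y**2 + 22*y - 12; vanishes at y ∈ {3}. (3, 3): f_x = -152 ≠ 0.
  x = 4: f_y(4, y) = -6*y**2 + 18*y; vanishes at y ∈ {0, 3}. (4, 0): f_x = -253 ≠ 0; (4, 3): f_x = -235 ≠ 0.
Only singular point on the grid: (-1, 3).
Classify: substitute x = -1 + u, y = 3 + v and expand: f = -3*u**3 - u**2 - 2*u*v**2 - 2*v**3 + v**2.
No constant or linear terms (consistent with a singular point). Quadratic part: -u**2 + v**2. Cubic part: -3*u**3 - 2*u*v**2 - 2*v**3.
The quadratic part v**2 - u**2 = (v − u)(v + u) splits into two distinct linear factors, so there are two distinct tangent lines y − 3 = ±(x − -1) — this is a node (ordinary double point).
Classification: node.


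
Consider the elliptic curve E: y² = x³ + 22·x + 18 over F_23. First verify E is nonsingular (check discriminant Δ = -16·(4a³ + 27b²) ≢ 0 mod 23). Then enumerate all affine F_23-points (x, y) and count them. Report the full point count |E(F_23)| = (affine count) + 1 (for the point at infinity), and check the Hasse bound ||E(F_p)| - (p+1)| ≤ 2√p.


Affine points = {(0, 8), (0, 15), (1, 8), (1, 15), (2, 1), (2, 22), (4, 3), (4, 20), (5, 0), (7, 3), (7, 20), (8, 4), (8, 19), (9, 5), (9, 18), (11, 2), (11, 21), (12, 3), (12, 20), (16, 2), (16, 21), (18, 6), (18, 17), (19, 2), (19, 21), (21, 9), (21, 14), (22, 8), (22, 15)}; affine count = 29; |E(F_23)| = 30.

Discriminant check: Δ ∝ 4a³ + 27b² = 4·22³ + 27·18² = 4·10648 + 27·324 ≡ 4 (mod 23). Nonzero ⇒ E is nonsingular.
For each x ∈ F_23, compute rhs = x³ + 22·x + 18 mod 23, then count y ∈ F_23 with y² ≡ rhs.
  x = 0: rhs = 18, matching y values: 8, 15 (2 points).
  x = 1: rhs = 18, matching y values: 8, 15 (2 points).
  x = 2: rhs = 1, matching y values: 1, 22 (2 points).
  x = 3: rhs = 19, matching y values: none (0 points).
  x = 4: rhs = 9, matching y values: 3, 20 (2 points).
  x = 5: rhs = 0, matching y values: 0 (1 points).
  x = 6: rhs = 21, matching y values: none (0 points).
  x = 7: rhs = 9, matching y values: 3, 20 (2 points).
  x = 8: rhs = 16, matching y values: 4, 19 (2 points).
  x = 9: rhs = 2, matching y values: 5, 18 (2 points).
  x = 10: rhs = 19, matching y values: none (0 points).
  x = 11: rhs = 4, matching y values: 2, 21 (2 points).
  x = 12: rhs = 9, matching y values: 3, 20 (2 points).
  x = 13: rhs = 17, matching y values: none (0 points).
  x = 14: rhs = 11, matching y values: none (0 points).
  x = 15: rhs = 20, matching y values: none (0 points).
  x = 16: rhs = 4, matching y values: 2, 21 (2 points).
  x = 17: rhs = 15, matching y values: none (0 points).
  x = 18: rhs = 13, matching y values: 6, 17 (2 points).
  x = 19: rhs = 4, matching y values: 2, 21 (2 points).
  x = 20: rhs = 17, matching y values: none (0 points).
  x = 21: rhs = 12, matching y values: 9, 14 (2 points).
  x = 22: rhs = 18, matching y values: 8, 15 (2 points).
Total affine count: 29.
Full point count |E(F_23)| = 29 + 1 = 30.
Hasse bound: |30 − (23+1)| = |6| = 6 ≤ 2√23 ≈ 9.5917 ✓.
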